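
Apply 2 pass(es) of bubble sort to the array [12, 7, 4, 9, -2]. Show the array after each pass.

After pass 1: [7, 4, 9, -2, 12] (4 swaps)
After pass 2: [4, 7, -2, 9, 12] (2 swaps)
Total swaps: 6


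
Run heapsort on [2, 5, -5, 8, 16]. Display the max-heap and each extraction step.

Build heap: [16, 8, -5, 2, 5]
Extract 16: [8, 5, -5, 2, 16]
Extract 8: [5, 2, -5, 8, 16]
Extract 5: [2, -5, 5, 8, 16]
Extract 2: [-5, 2, 5, 8, 16]


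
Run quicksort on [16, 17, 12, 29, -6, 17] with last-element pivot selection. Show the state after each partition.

Partition 1: pivot=17 at index 4 -> [16, 17, 12, -6, 17, 29]
Partition 2: pivot=-6 at index 0 -> [-6, 17, 12, 16, 17, 29]
Partition 3: pivot=16 at index 2 -> [-6, 12, 16, 17, 17, 29]


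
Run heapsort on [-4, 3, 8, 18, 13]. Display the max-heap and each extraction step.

Build heap: [18, 13, 8, 3, -4]
Extract 18: [13, 3, 8, -4, 18]
Extract 13: [8, 3, -4, 13, 18]
Extract 8: [3, -4, 8, 13, 18]
Extract 3: [-4, 3, 8, 13, 18]


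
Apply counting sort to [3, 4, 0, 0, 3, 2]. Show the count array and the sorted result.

Count array: [2, 0, 1, 2, 1]
(count[i] = number of elements equal to i)
Cumulative count: [2, 2, 3, 5, 6]
Sorted: [0, 0, 2, 3, 3, 4]


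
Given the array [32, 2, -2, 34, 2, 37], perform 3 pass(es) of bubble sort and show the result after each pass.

After pass 1: [2, -2, 32, 2, 34, 37] (3 swaps)
After pass 2: [-2, 2, 2, 32, 34, 37] (2 swaps)
After pass 3: [-2, 2, 2, 32, 34, 37] (0 swaps)
Total swaps: 5


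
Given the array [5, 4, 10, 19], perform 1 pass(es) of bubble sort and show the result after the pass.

After pass 1: [4, 5, 10, 19] (1 swaps)
Total swaps: 1


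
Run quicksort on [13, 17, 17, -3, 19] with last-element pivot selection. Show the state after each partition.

Partition 1: pivot=19 at index 4 -> [13, 17, 17, -3, 19]
Partition 2: pivot=-3 at index 0 -> [-3, 17, 17, 13, 19]
Partition 3: pivot=13 at index 1 -> [-3, 13, 17, 17, 19]
Partition 4: pivot=17 at index 3 -> [-3, 13, 17, 17, 19]


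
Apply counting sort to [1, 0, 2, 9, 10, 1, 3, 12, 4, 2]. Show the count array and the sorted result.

Count array: [1, 2, 2, 1, 1, 0, 0, 0, 0, 1, 1, 0, 1]
(count[i] = number of elements equal to i)
Cumulative count: [1, 3, 5, 6, 7, 7, 7, 7, 7, 8, 9, 9, 10]
Sorted: [0, 1, 1, 2, 2, 3, 4, 9, 10, 12]


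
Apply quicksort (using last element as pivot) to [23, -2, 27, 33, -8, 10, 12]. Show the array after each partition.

Partition 1: pivot=12 at index 3 -> [-2, -8, 10, 12, 23, 27, 33]
Partition 2: pivot=10 at index 2 -> [-2, -8, 10, 12, 23, 27, 33]
Partition 3: pivot=-8 at index 0 -> [-8, -2, 10, 12, 23, 27, 33]
Partition 4: pivot=33 at index 6 -> [-8, -2, 10, 12, 23, 27, 33]
Partition 5: pivot=27 at index 5 -> [-8, -2, 10, 12, 23, 27, 33]


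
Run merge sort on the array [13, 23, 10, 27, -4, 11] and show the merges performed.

Divide and conquer:
  Merge [23] + [10] -> [10, 23]
  Merge [13] + [10, 23] -> [10, 13, 23]
  Merge [-4] + [11] -> [-4, 11]
  Merge [27] + [-4, 11] -> [-4, 11, 27]
  Merge [10, 13, 23] + [-4, 11, 27] -> [-4, 10, 11, 13, 23, 27]


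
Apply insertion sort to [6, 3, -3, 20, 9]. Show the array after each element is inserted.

First element 6 is already 'sorted'
Insert 3: shifted 1 elements -> [3, 6, -3, 20, 9]
Insert -3: shifted 2 elements -> [-3, 3, 6, 20, 9]
Insert 20: shifted 0 elements -> [-3, 3, 6, 20, 9]
Insert 9: shifted 1 elements -> [-3, 3, 6, 9, 20]


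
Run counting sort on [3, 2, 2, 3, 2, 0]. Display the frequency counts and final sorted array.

Count array: [1, 0, 3, 2]
(count[i] = number of elements equal to i)
Cumulative count: [1, 1, 4, 6]
Sorted: [0, 2, 2, 2, 3, 3]


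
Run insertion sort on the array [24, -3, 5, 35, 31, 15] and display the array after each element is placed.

First element 24 is already 'sorted'
Insert -3: shifted 1 elements -> [-3, 24, 5, 35, 31, 15]
Insert 5: shifted 1 elements -> [-3, 5, 24, 35, 31, 15]
Insert 35: shifted 0 elements -> [-3, 5, 24, 35, 31, 15]
Insert 31: shifted 1 elements -> [-3, 5, 24, 31, 35, 15]
Insert 15: shifted 3 elements -> [-3, 5, 15, 24, 31, 35]


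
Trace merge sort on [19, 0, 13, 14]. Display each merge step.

Divide and conquer:
  Merge [19] + [0] -> [0, 19]
  Merge [13] + [14] -> [13, 14]
  Merge [0, 19] + [13, 14] -> [0, 13, 14, 19]


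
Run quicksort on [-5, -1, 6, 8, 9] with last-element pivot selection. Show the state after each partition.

Partition 1: pivot=9 at index 4 -> [-5, -1, 6, 8, 9]
Partition 2: pivot=8 at index 3 -> [-5, -1, 6, 8, 9]
Partition 3: pivot=6 at index 2 -> [-5, -1, 6, 8, 9]
Partition 4: pivot=-1 at index 1 -> [-5, -1, 6, 8, 9]


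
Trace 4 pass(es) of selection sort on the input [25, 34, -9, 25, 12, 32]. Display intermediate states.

Pass 1: Select minimum -9 at index 2, swap -> [-9, 34, 25, 25, 12, 32]
Pass 2: Select minimum 12 at index 4, swap -> [-9, 12, 25, 25, 34, 32]
Pass 3: Select minimum 25 at index 2, swap -> [-9, 12, 25, 25, 34, 32]
Pass 4: Select minimum 25 at index 3, swap -> [-9, 12, 25, 25, 34, 32]


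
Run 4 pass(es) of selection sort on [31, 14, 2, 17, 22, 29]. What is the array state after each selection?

Pass 1: Select minimum 2 at index 2, swap -> [2, 14, 31, 17, 22, 29]
Pass 2: Select minimum 14 at index 1, swap -> [2, 14, 31, 17, 22, 29]
Pass 3: Select minimum 17 at index 3, swap -> [2, 14, 17, 31, 22, 29]
Pass 4: Select minimum 22 at index 4, swap -> [2, 14, 17, 22, 31, 29]


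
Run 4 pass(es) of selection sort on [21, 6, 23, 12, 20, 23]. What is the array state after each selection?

Pass 1: Select minimum 6 at index 1, swap -> [6, 21, 23, 12, 20, 23]
Pass 2: Select minimum 12 at index 3, swap -> [6, 12, 23, 21, 20, 23]
Pass 3: Select minimum 20 at index 4, swap -> [6, 12, 20, 21, 23, 23]
Pass 4: Select minimum 21 at index 3, swap -> [6, 12, 20, 21, 23, 23]


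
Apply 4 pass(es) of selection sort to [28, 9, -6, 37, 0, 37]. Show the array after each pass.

Pass 1: Select minimum -6 at index 2, swap -> [-6, 9, 28, 37, 0, 37]
Pass 2: Select minimum 0 at index 4, swap -> [-6, 0, 28, 37, 9, 37]
Pass 3: Select minimum 9 at index 4, swap -> [-6, 0, 9, 37, 28, 37]
Pass 4: Select minimum 28 at index 4, swap -> [-6, 0, 9, 28, 37, 37]


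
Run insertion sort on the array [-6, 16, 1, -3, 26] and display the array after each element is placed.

First element -6 is already 'sorted'
Insert 16: shifted 0 elements -> [-6, 16, 1, -3, 26]
Insert 1: shifted 1 elements -> [-6, 1, 16, -3, 26]
Insert -3: shifted 2 elements -> [-6, -3, 1, 16, 26]
Insert 26: shifted 0 elements -> [-6, -3, 1, 16, 26]


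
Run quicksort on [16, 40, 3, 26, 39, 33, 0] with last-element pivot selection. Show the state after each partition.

Partition 1: pivot=0 at index 0 -> [0, 40, 3, 26, 39, 33, 16]
Partition 2: pivot=16 at index 2 -> [0, 3, 16, 26, 39, 33, 40]
Partition 3: pivot=40 at index 6 -> [0, 3, 16, 26, 39, 33, 40]
Partition 4: pivot=33 at index 4 -> [0, 3, 16, 26, 33, 39, 40]


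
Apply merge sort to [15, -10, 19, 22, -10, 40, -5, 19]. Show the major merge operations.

Divide and conquer:
  Merge [15] + [-10] -> [-10, 15]
  Merge [19] + [22] -> [19, 22]
  Merge [-10, 15] + [19, 22] -> [-10, 15, 19, 22]
  Merge [-10] + [40] -> [-10, 40]
  Merge [-5] + [19] -> [-5, 19]
  Merge [-10, 40] + [-5, 19] -> [-10, -5, 19, 40]
  Merge [-10, 15, 19, 22] + [-10, -5, 19, 40] -> [-10, -10, -5, 15, 19, 19, 22, 40]


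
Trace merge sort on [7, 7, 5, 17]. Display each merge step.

Divide and conquer:
  Merge [7] + [7] -> [7, 7]
  Merge [5] + [17] -> [5, 17]
  Merge [7, 7] + [5, 17] -> [5, 7, 7, 17]


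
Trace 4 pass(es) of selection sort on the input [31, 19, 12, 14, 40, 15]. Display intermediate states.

Pass 1: Select minimum 12 at index 2, swap -> [12, 19, 31, 14, 40, 15]
Pass 2: Select minimum 14 at index 3, swap -> [12, 14, 31, 19, 40, 15]
Pass 3: Select minimum 15 at index 5, swap -> [12, 14, 15, 19, 40, 31]
Pass 4: Select minimum 19 at index 3, swap -> [12, 14, 15, 19, 40, 31]


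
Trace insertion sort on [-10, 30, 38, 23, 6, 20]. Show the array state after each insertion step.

First element -10 is already 'sorted'
Insert 30: shifted 0 elements -> [-10, 30, 38, 23, 6, 20]
Insert 38: shifted 0 elements -> [-10, 30, 38, 23, 6, 20]
Insert 23: shifted 2 elements -> [-10, 23, 30, 38, 6, 20]
Insert 6: shifted 3 elements -> [-10, 6, 23, 30, 38, 20]
Insert 20: shifted 3 elements -> [-10, 6, 20, 23, 30, 38]


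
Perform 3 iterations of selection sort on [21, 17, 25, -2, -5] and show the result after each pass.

Pass 1: Select minimum -5 at index 4, swap -> [-5, 17, 25, -2, 21]
Pass 2: Select minimum -2 at index 3, swap -> [-5, -2, 25, 17, 21]
Pass 3: Select minimum 17 at index 3, swap -> [-5, -2, 17, 25, 21]


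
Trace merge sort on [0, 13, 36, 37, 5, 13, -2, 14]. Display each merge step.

Divide and conquer:
  Merge [0] + [13] -> [0, 13]
  Merge [36] + [37] -> [36, 37]
  Merge [0, 13] + [36, 37] -> [0, 13, 36, 37]
  Merge [5] + [13] -> [5, 13]
  Merge [-2] + [14] -> [-2, 14]
  Merge [5, 13] + [-2, 14] -> [-2, 5, 13, 14]
  Merge [0, 13, 36, 37] + [-2, 5, 13, 14] -> [-2, 0, 5, 13, 13, 14, 36, 37]


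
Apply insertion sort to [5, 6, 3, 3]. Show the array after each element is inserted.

First element 5 is already 'sorted'
Insert 6: shifted 0 elements -> [5, 6, 3, 3]
Insert 3: shifted 2 elements -> [3, 5, 6, 3]
Insert 3: shifted 2 elements -> [3, 3, 5, 6]


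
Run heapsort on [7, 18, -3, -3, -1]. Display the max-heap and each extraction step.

Build heap: [18, 7, -3, -3, -1]
Extract 18: [7, -1, -3, -3, 18]
Extract 7: [-1, -3, -3, 7, 18]
Extract -1: [-3, -3, -1, 7, 18]
Extract -3: [-3, -3, -1, 7, 18]


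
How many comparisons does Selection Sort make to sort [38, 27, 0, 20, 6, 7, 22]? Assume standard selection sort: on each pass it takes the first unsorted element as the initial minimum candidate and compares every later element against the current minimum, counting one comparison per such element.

Pass 1: scan indices 1..6 for the minimum = 6 comparison(s); min is 0, place at index 0 -> [0, 27, 38, 20, 6, 7, 22]
Pass 2: scan indices 2..6 for the minimum = 5 comparison(s); min is 6, place at index 1 -> [0, 6, 38, 20, 27, 7, 22]
Pass 3: scan indices 3..6 for the minimum = 4 comparison(s); min is 7, place at index 2 -> [0, 6, 7, 20, 27, 38, 22]
Pass 4: scan indices 4..6 for the minimum = 3 comparison(s); min is 20, place at index 3 -> [0, 6, 7, 20, 27, 38, 22]
Pass 5: scan indices 5..6 for the minimum = 2 comparison(s); min is 22, place at index 4 -> [0, 6, 7, 20, 22, 38, 27]
Pass 6: scan indices 6..6 for the minimum = 1 comparison(s); min is 27, place at index 5 -> [0, 6, 7, 20, 22, 27, 38]
Selection sort always scans the whole unsorted suffix, so the count is (n-1) + (n-2) + ... + 1 = n(n-1)/2 = 7*6/2 = 21 regardless of the input order.
Total comparisons: 6 + 5 + 4 + 3 + 2 + 1 = 21


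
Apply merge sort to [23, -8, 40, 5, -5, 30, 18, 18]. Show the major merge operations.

Divide and conquer:
  Merge [23] + [-8] -> [-8, 23]
  Merge [40] + [5] -> [5, 40]
  Merge [-8, 23] + [5, 40] -> [-8, 5, 23, 40]
  Merge [-5] + [30] -> [-5, 30]
  Merge [18] + [18] -> [18, 18]
  Merge [-5, 30] + [18, 18] -> [-5, 18, 18, 30]
  Merge [-8, 5, 23, 40] + [-5, 18, 18, 30] -> [-8, -5, 5, 18, 18, 23, 30, 40]


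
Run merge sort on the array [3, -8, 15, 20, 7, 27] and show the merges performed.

Divide and conquer:
  Merge [-8] + [15] -> [-8, 15]
  Merge [3] + [-8, 15] -> [-8, 3, 15]
  Merge [7] + [27] -> [7, 27]
  Merge [20] + [7, 27] -> [7, 20, 27]
  Merge [-8, 3, 15] + [7, 20, 27] -> [-8, 3, 7, 15, 20, 27]


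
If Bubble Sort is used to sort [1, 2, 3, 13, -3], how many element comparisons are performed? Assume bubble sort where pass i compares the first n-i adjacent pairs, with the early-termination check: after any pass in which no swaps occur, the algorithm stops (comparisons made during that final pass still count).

Pass 1: compare adjacent pairs (0,1)..(3,4) = 4 comparison(s), 1 swap(s) -> [1, 2, 3, -3, 13]
Pass 2: compare adjacent pairs (0,1)..(2,3) = 3 comparison(s), 1 swap(s) -> [1, 2, -3, 3, 13]
Pass 3: compare adjacent pairs (0,1)..(1,2) = 2 comparison(s), 1 swap(s) -> [1, -3, 2, 3, 13]
Pass 4: compare adjacent pairs (0,1)..(0,1) = 1 comparison(s), 1 swap(s) -> [-3, 1, 2, 3, 13]
Every pass made at least one swap, so all n-1 passes run.
Total comparisons: 4 + 3 + 2 + 1 = 10


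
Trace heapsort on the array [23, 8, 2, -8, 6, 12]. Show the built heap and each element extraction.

Build heap: [23, 8, 12, -8, 6, 2]
Extract 23: [12, 8, 2, -8, 6, 23]
Extract 12: [8, 6, 2, -8, 12, 23]
Extract 8: [6, -8, 2, 8, 12, 23]
Extract 6: [2, -8, 6, 8, 12, 23]
Extract 2: [-8, 2, 6, 8, 12, 23]


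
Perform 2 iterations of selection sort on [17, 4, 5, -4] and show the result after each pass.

Pass 1: Select minimum -4 at index 3, swap -> [-4, 4, 5, 17]
Pass 2: Select minimum 4 at index 1, swap -> [-4, 4, 5, 17]


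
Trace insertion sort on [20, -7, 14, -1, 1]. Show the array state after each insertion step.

First element 20 is already 'sorted'
Insert -7: shifted 1 elements -> [-7, 20, 14, -1, 1]
Insert 14: shifted 1 elements -> [-7, 14, 20, -1, 1]
Insert -1: shifted 2 elements -> [-7, -1, 14, 20, 1]
Insert 1: shifted 2 elements -> [-7, -1, 1, 14, 20]


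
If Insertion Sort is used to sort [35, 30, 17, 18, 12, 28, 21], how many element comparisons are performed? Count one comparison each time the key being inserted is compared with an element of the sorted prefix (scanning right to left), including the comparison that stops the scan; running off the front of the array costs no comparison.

Insert 30: 35 > 30 (shift), reached front = 1 comparison(s) -> [30, 35, 17, 18, 12, 28, 21]
Insert 17: 35 > 17 (shift), 30 > 17 (shift), reached front = 2 comparison(s) -> [17, 30, 35, 18, 12, 28, 21]
Insert 18: 35 > 18 (shift), 30 > 18 (shift), 17 <= 18 (stop) = 3 comparison(s) -> [17, 18, 30, 35, 12, 28, 21]
Insert 12: 35 > 12 (shift), 30 > 12 (shift), 18 > 12 (shift), 17 > 12 (shift), reached front = 4 comparison(s) -> [12, 17, 18, 30, 35, 28, 21]
Insert 28: 35 > 28 (shift), 30 > 28 (shift), 18 <= 28 (stop) = 3 comparison(s) -> [12, 17, 18, 28, 30, 35, 21]
Insert 21: 35 > 21 (shift), 30 > 21 (shift), 28 > 21 (shift), 18 <= 21 (stop) = 4 comparison(s) -> [12, 17, 18, 21, 28, 30, 35]
Total comparisons: 1 + 2 + 3 + 4 + 3 + 4 = 17


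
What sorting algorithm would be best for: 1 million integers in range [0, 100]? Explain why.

Best choice: Counting sort
Reason: O(n + k) where k=100 is small; linear time beats O(n log n)


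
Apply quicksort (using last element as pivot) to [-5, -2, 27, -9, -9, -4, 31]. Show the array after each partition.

Partition 1: pivot=31 at index 6 -> [-5, -2, 27, -9, -9, -4, 31]
Partition 2: pivot=-4 at index 3 -> [-5, -9, -9, -4, 27, -2, 31]
Partition 3: pivot=-9 at index 1 -> [-9, -9, -5, -4, 27, -2, 31]
Partition 4: pivot=-2 at index 4 -> [-9, -9, -5, -4, -2, 27, 31]


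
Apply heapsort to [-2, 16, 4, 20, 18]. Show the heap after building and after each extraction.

Build heap: [20, 18, 4, 16, -2]
Extract 20: [18, 16, 4, -2, 20]
Extract 18: [16, -2, 4, 18, 20]
Extract 16: [4, -2, 16, 18, 20]
Extract 4: [-2, 4, 16, 18, 20]


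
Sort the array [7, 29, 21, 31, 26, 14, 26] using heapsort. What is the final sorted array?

Build heap: [31, 29, 26, 7, 26, 14, 21]
Extract 31: [29, 26, 26, 7, 21, 14, 31]
Extract 29: [26, 21, 26, 7, 14, 29, 31]
Extract 26: [26, 21, 14, 7, 26, 29, 31]
Extract 26: [21, 7, 14, 26, 26, 29, 31]
Extract 21: [14, 7, 21, 26, 26, 29, 31]
Extract 14: [7, 14, 21, 26, 26, 29, 31]


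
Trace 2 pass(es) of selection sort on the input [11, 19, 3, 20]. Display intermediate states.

Pass 1: Select minimum 3 at index 2, swap -> [3, 19, 11, 20]
Pass 2: Select minimum 11 at index 2, swap -> [3, 11, 19, 20]


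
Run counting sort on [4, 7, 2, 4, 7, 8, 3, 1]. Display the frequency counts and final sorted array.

Count array: [0, 1, 1, 1, 2, 0, 0, 2, 1]
(count[i] = number of elements equal to i)
Cumulative count: [0, 1, 2, 3, 5, 5, 5, 7, 8]
Sorted: [1, 2, 3, 4, 4, 7, 7, 8]


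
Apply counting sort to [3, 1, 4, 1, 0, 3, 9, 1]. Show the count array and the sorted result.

Count array: [1, 3, 0, 2, 1, 0, 0, 0, 0, 1]
(count[i] = number of elements equal to i)
Cumulative count: [1, 4, 4, 6, 7, 7, 7, 7, 7, 8]
Sorted: [0, 1, 1, 1, 3, 3, 4, 9]


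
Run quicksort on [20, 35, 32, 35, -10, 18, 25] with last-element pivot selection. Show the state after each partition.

Partition 1: pivot=25 at index 3 -> [20, -10, 18, 25, 35, 32, 35]
Partition 2: pivot=18 at index 1 -> [-10, 18, 20, 25, 35, 32, 35]
Partition 3: pivot=35 at index 6 -> [-10, 18, 20, 25, 35, 32, 35]
Partition 4: pivot=32 at index 4 -> [-10, 18, 20, 25, 32, 35, 35]


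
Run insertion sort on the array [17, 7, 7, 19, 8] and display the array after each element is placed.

First element 17 is already 'sorted'
Insert 7: shifted 1 elements -> [7, 17, 7, 19, 8]
Insert 7: shifted 1 elements -> [7, 7, 17, 19, 8]
Insert 19: shifted 0 elements -> [7, 7, 17, 19, 8]
Insert 8: shifted 2 elements -> [7, 7, 8, 17, 19]


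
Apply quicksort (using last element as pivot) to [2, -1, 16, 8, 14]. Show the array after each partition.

Partition 1: pivot=14 at index 3 -> [2, -1, 8, 14, 16]
Partition 2: pivot=8 at index 2 -> [2, -1, 8, 14, 16]
Partition 3: pivot=-1 at index 0 -> [-1, 2, 8, 14, 16]


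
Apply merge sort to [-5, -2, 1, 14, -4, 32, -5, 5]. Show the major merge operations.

Divide and conquer:
  Merge [-5] + [-2] -> [-5, -2]
  Merge [1] + [14] -> [1, 14]
  Merge [-5, -2] + [1, 14] -> [-5, -2, 1, 14]
  Merge [-4] + [32] -> [-4, 32]
  Merge [-5] + [5] -> [-5, 5]
  Merge [-4, 32] + [-5, 5] -> [-5, -4, 5, 32]
  Merge [-5, -2, 1, 14] + [-5, -4, 5, 32] -> [-5, -5, -4, -2, 1, 5, 14, 32]


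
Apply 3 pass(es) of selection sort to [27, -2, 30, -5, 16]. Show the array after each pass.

Pass 1: Select minimum -5 at index 3, swap -> [-5, -2, 30, 27, 16]
Pass 2: Select minimum -2 at index 1, swap -> [-5, -2, 30, 27, 16]
Pass 3: Select minimum 16 at index 4, swap -> [-5, -2, 16, 27, 30]


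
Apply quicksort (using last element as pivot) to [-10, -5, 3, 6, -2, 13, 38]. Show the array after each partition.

Partition 1: pivot=38 at index 6 -> [-10, -5, 3, 6, -2, 13, 38]
Partition 2: pivot=13 at index 5 -> [-10, -5, 3, 6, -2, 13, 38]
Partition 3: pivot=-2 at index 2 -> [-10, -5, -2, 6, 3, 13, 38]
Partition 4: pivot=-5 at index 1 -> [-10, -5, -2, 6, 3, 13, 38]
Partition 5: pivot=3 at index 3 -> [-10, -5, -2, 3, 6, 13, 38]


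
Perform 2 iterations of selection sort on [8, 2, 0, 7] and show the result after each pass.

Pass 1: Select minimum 0 at index 2, swap -> [0, 2, 8, 7]
Pass 2: Select minimum 2 at index 1, swap -> [0, 2, 8, 7]


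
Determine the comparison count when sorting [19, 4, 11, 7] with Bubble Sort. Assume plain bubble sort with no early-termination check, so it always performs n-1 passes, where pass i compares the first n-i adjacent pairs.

Pass 1: compare adjacent pairs (0,1)..(2,3) = 3 comparison(s), 3 swap(s) -> [4, 11, 7, 19]
Pass 2: compare adjacent pairs (0,1)..(1,2) = 2 comparison(s), 1 swap(s) -> [4, 7, 11, 19]
Pass 3: compare adjacent pairs (0,1)..(0,1) = 1 comparison(s), 0 swap(s) -> [4, 7, 11, 19]
Total comparisons: 3 + 2 + 1 = 6


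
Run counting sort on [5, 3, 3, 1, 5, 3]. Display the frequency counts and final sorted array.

Count array: [0, 1, 0, 3, 0, 2]
(count[i] = number of elements equal to i)
Cumulative count: [0, 1, 1, 4, 4, 6]
Sorted: [1, 3, 3, 3, 5, 5]


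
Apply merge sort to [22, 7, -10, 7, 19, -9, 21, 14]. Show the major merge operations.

Divide and conquer:
  Merge [22] + [7] -> [7, 22]
  Merge [-10] + [7] -> [-10, 7]
  Merge [7, 22] + [-10, 7] -> [-10, 7, 7, 22]
  Merge [19] + [-9] -> [-9, 19]
  Merge [21] + [14] -> [14, 21]
  Merge [-9, 19] + [14, 21] -> [-9, 14, 19, 21]
  Merge [-10, 7, 7, 22] + [-9, 14, 19, 21] -> [-10, -9, 7, 7, 14, 19, 21, 22]


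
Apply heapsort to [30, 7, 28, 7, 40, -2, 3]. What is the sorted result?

Build heap: [40, 30, 28, 7, 7, -2, 3]
Extract 40: [30, 7, 28, 3, 7, -2, 40]
Extract 30: [28, 7, -2, 3, 7, 30, 40]
Extract 28: [7, 7, -2, 3, 28, 30, 40]
Extract 7: [7, 3, -2, 7, 28, 30, 40]
Extract 7: [3, -2, 7, 7, 28, 30, 40]
Extract 3: [-2, 3, 7, 7, 28, 30, 40]


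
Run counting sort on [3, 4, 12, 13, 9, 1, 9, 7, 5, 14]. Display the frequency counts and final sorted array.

Count array: [0, 1, 0, 1, 1, 1, 0, 1, 0, 2, 0, 0, 1, 1, 1]
(count[i] = number of elements equal to i)
Cumulative count: [0, 1, 1, 2, 3, 4, 4, 5, 5, 7, 7, 7, 8, 9, 10]
Sorted: [1, 3, 4, 5, 7, 9, 9, 12, 13, 14]


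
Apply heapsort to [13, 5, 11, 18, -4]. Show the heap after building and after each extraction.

Build heap: [18, 13, 11, 5, -4]
Extract 18: [13, 5, 11, -4, 18]
Extract 13: [11, 5, -4, 13, 18]
Extract 11: [5, -4, 11, 13, 18]
Extract 5: [-4, 5, 11, 13, 18]


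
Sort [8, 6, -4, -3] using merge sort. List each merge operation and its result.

Divide and conquer:
  Merge [8] + [6] -> [6, 8]
  Merge [-4] + [-3] -> [-4, -3]
  Merge [6, 8] + [-4, -3] -> [-4, -3, 6, 8]


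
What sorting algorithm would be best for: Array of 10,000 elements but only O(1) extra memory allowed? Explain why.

Best choice: Heapsort
Reason: Heapsort rearranges the array in place using O(1) auxiliary space and still guarantees O(n log n) time; quicksort partitions in place but needs Theta(log n) stack space for recursion (O(n) in the worst case), and mergesort requires O(n) auxiliary space


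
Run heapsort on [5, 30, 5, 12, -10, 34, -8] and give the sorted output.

Build heap: [34, 30, 5, 12, -10, 5, -8]
Extract 34: [30, 12, 5, -8, -10, 5, 34]
Extract 30: [12, 5, 5, -8, -10, 30, 34]
Extract 12: [5, -8, 5, -10, 12, 30, 34]
Extract 5: [5, -8, -10, 5, 12, 30, 34]
Extract 5: [-8, -10, 5, 5, 12, 30, 34]
Extract -8: [-10, -8, 5, 5, 12, 30, 34]


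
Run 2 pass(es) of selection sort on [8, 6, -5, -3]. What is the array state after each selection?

Pass 1: Select minimum -5 at index 2, swap -> [-5, 6, 8, -3]
Pass 2: Select minimum -3 at index 3, swap -> [-5, -3, 8, 6]


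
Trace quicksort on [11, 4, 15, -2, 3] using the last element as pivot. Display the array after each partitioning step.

Partition 1: pivot=3 at index 1 -> [-2, 3, 15, 11, 4]
Partition 2: pivot=4 at index 2 -> [-2, 3, 4, 11, 15]
Partition 3: pivot=15 at index 4 -> [-2, 3, 4, 11, 15]


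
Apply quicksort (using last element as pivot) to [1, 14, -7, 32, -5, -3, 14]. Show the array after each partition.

Partition 1: pivot=14 at index 5 -> [1, 14, -7, -5, -3, 14, 32]
Partition 2: pivot=-3 at index 2 -> [-7, -5, -3, 14, 1, 14, 32]
Partition 3: pivot=-5 at index 1 -> [-7, -5, -3, 14, 1, 14, 32]
Partition 4: pivot=1 at index 3 -> [-7, -5, -3, 1, 14, 14, 32]


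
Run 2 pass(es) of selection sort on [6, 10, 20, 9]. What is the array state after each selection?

Pass 1: Select minimum 6 at index 0, swap -> [6, 10, 20, 9]
Pass 2: Select minimum 9 at index 3, swap -> [6, 9, 20, 10]


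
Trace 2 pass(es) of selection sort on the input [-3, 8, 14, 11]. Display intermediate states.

Pass 1: Select minimum -3 at index 0, swap -> [-3, 8, 14, 11]
Pass 2: Select minimum 8 at index 1, swap -> [-3, 8, 14, 11]


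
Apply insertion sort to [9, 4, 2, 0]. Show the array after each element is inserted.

First element 9 is already 'sorted'
Insert 4: shifted 1 elements -> [4, 9, 2, 0]
Insert 2: shifted 2 elements -> [2, 4, 9, 0]
Insert 0: shifted 3 elements -> [0, 2, 4, 9]


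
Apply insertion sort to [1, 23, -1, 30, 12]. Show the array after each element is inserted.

First element 1 is already 'sorted'
Insert 23: shifted 0 elements -> [1, 23, -1, 30, 12]
Insert -1: shifted 2 elements -> [-1, 1, 23, 30, 12]
Insert 30: shifted 0 elements -> [-1, 1, 23, 30, 12]
Insert 12: shifted 2 elements -> [-1, 1, 12, 23, 30]


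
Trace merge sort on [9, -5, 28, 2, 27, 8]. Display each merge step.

Divide and conquer:
  Merge [-5] + [28] -> [-5, 28]
  Merge [9] + [-5, 28] -> [-5, 9, 28]
  Merge [27] + [8] -> [8, 27]
  Merge [2] + [8, 27] -> [2, 8, 27]
  Merge [-5, 9, 28] + [2, 8, 27] -> [-5, 2, 8, 9, 27, 28]


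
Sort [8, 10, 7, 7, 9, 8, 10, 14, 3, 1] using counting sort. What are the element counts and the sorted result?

Count array: [0, 1, 0, 1, 0, 0, 0, 2, 2, 1, 2, 0, 0, 0, 1]
(count[i] = number of elements equal to i)
Cumulative count: [0, 1, 1, 2, 2, 2, 2, 4, 6, 7, 9, 9, 9, 9, 10]
Sorted: [1, 3, 7, 7, 8, 8, 9, 10, 10, 14]


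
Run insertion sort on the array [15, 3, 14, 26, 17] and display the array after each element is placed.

First element 15 is already 'sorted'
Insert 3: shifted 1 elements -> [3, 15, 14, 26, 17]
Insert 14: shifted 1 elements -> [3, 14, 15, 26, 17]
Insert 26: shifted 0 elements -> [3, 14, 15, 26, 17]
Insert 17: shifted 1 elements -> [3, 14, 15, 17, 26]


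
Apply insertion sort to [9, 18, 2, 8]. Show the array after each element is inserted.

First element 9 is already 'sorted'
Insert 18: shifted 0 elements -> [9, 18, 2, 8]
Insert 2: shifted 2 elements -> [2, 9, 18, 8]
Insert 8: shifted 2 elements -> [2, 8, 9, 18]


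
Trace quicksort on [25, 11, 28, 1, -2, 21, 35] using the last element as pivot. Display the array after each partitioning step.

Partition 1: pivot=35 at index 6 -> [25, 11, 28, 1, -2, 21, 35]
Partition 2: pivot=21 at index 3 -> [11, 1, -2, 21, 28, 25, 35]
Partition 3: pivot=-2 at index 0 -> [-2, 1, 11, 21, 28, 25, 35]
Partition 4: pivot=11 at index 2 -> [-2, 1, 11, 21, 28, 25, 35]
Partition 5: pivot=25 at index 4 -> [-2, 1, 11, 21, 25, 28, 35]


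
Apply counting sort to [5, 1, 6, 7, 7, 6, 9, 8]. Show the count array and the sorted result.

Count array: [0, 1, 0, 0, 0, 1, 2, 2, 1, 1]
(count[i] = number of elements equal to i)
Cumulative count: [0, 1, 1, 1, 1, 2, 4, 6, 7, 8]
Sorted: [1, 5, 6, 6, 7, 7, 8, 9]


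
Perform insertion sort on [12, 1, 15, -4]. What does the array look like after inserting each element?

First element 12 is already 'sorted'
Insert 1: shifted 1 elements -> [1, 12, 15, -4]
Insert 15: shifted 0 elements -> [1, 12, 15, -4]
Insert -4: shifted 3 elements -> [-4, 1, 12, 15]


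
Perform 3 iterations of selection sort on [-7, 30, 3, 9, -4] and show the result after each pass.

Pass 1: Select minimum -7 at index 0, swap -> [-7, 30, 3, 9, -4]
Pass 2: Select minimum -4 at index 4, swap -> [-7, -4, 3, 9, 30]
Pass 3: Select minimum 3 at index 2, swap -> [-7, -4, 3, 9, 30]


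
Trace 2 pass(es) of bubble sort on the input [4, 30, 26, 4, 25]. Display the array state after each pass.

After pass 1: [4, 26, 4, 25, 30] (3 swaps)
After pass 2: [4, 4, 25, 26, 30] (2 swaps)
Total swaps: 5


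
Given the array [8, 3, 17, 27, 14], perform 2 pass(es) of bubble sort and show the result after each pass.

After pass 1: [3, 8, 17, 14, 27] (2 swaps)
After pass 2: [3, 8, 14, 17, 27] (1 swaps)
Total swaps: 3


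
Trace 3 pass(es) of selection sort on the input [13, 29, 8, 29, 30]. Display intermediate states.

Pass 1: Select minimum 8 at index 2, swap -> [8, 29, 13, 29, 30]
Pass 2: Select minimum 13 at index 2, swap -> [8, 13, 29, 29, 30]
Pass 3: Select minimum 29 at index 2, swap -> [8, 13, 29, 29, 30]


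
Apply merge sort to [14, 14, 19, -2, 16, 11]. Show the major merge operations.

Divide and conquer:
  Merge [14] + [19] -> [14, 19]
  Merge [14] + [14, 19] -> [14, 14, 19]
  Merge [16] + [11] -> [11, 16]
  Merge [-2] + [11, 16] -> [-2, 11, 16]
  Merge [14, 14, 19] + [-2, 11, 16] -> [-2, 11, 14, 14, 16, 19]


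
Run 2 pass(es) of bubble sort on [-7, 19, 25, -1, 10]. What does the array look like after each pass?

After pass 1: [-7, 19, -1, 10, 25] (2 swaps)
After pass 2: [-7, -1, 10, 19, 25] (2 swaps)
Total swaps: 4


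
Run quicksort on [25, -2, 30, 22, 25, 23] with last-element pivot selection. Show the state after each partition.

Partition 1: pivot=23 at index 2 -> [-2, 22, 23, 25, 25, 30]
Partition 2: pivot=22 at index 1 -> [-2, 22, 23, 25, 25, 30]
Partition 3: pivot=30 at index 5 -> [-2, 22, 23, 25, 25, 30]
Partition 4: pivot=25 at index 4 -> [-2, 22, 23, 25, 25, 30]


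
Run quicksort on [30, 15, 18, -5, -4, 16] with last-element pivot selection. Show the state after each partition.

Partition 1: pivot=16 at index 3 -> [15, -5, -4, 16, 18, 30]
Partition 2: pivot=-4 at index 1 -> [-5, -4, 15, 16, 18, 30]
Partition 3: pivot=30 at index 5 -> [-5, -4, 15, 16, 18, 30]


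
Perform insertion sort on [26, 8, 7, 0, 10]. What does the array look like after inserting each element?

First element 26 is already 'sorted'
Insert 8: shifted 1 elements -> [8, 26, 7, 0, 10]
Insert 7: shifted 2 elements -> [7, 8, 26, 0, 10]
Insert 0: shifted 3 elements -> [0, 7, 8, 26, 10]
Insert 10: shifted 1 elements -> [0, 7, 8, 10, 26]


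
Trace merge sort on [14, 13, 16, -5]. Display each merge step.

Divide and conquer:
  Merge [14] + [13] -> [13, 14]
  Merge [16] + [-5] -> [-5, 16]
  Merge [13, 14] + [-5, 16] -> [-5, 13, 14, 16]


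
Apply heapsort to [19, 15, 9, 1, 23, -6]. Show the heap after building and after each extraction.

Build heap: [23, 19, 9, 1, 15, -6]
Extract 23: [19, 15, 9, 1, -6, 23]
Extract 19: [15, 1, 9, -6, 19, 23]
Extract 15: [9, 1, -6, 15, 19, 23]
Extract 9: [1, -6, 9, 15, 19, 23]
Extract 1: [-6, 1, 9, 15, 19, 23]


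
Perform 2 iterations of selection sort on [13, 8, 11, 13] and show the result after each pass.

Pass 1: Select minimum 8 at index 1, swap -> [8, 13, 11, 13]
Pass 2: Select minimum 11 at index 2, swap -> [8, 11, 13, 13]


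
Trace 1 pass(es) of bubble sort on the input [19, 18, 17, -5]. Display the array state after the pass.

After pass 1: [18, 17, -5, 19] (3 swaps)
Total swaps: 3


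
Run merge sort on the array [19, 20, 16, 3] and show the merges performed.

Divide and conquer:
  Merge [19] + [20] -> [19, 20]
  Merge [16] + [3] -> [3, 16]
  Merge [19, 20] + [3, 16] -> [3, 16, 19, 20]


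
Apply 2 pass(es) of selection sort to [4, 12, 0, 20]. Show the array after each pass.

Pass 1: Select minimum 0 at index 2, swap -> [0, 12, 4, 20]
Pass 2: Select minimum 4 at index 2, swap -> [0, 4, 12, 20]


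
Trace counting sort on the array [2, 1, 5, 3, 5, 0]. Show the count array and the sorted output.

Count array: [1, 1, 1, 1, 0, 2]
(count[i] = number of elements equal to i)
Cumulative count: [1, 2, 3, 4, 4, 6]
Sorted: [0, 1, 2, 3, 5, 5]


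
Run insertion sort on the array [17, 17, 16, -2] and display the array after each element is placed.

First element 17 is already 'sorted'
Insert 17: shifted 0 elements -> [17, 17, 16, -2]
Insert 16: shifted 2 elements -> [16, 17, 17, -2]
Insert -2: shifted 3 elements -> [-2, 16, 17, 17]


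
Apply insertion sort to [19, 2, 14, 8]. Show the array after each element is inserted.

First element 19 is already 'sorted'
Insert 2: shifted 1 elements -> [2, 19, 14, 8]
Insert 14: shifted 1 elements -> [2, 14, 19, 8]
Insert 8: shifted 2 elements -> [2, 8, 14, 19]


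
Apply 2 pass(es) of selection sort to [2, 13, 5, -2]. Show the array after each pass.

Pass 1: Select minimum -2 at index 3, swap -> [-2, 13, 5, 2]
Pass 2: Select minimum 2 at index 3, swap -> [-2, 2, 5, 13]


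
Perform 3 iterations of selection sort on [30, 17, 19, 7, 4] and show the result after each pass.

Pass 1: Select minimum 4 at index 4, swap -> [4, 17, 19, 7, 30]
Pass 2: Select minimum 7 at index 3, swap -> [4, 7, 19, 17, 30]
Pass 3: Select minimum 17 at index 3, swap -> [4, 7, 17, 19, 30]


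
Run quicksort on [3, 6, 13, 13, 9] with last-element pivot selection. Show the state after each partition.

Partition 1: pivot=9 at index 2 -> [3, 6, 9, 13, 13]
Partition 2: pivot=6 at index 1 -> [3, 6, 9, 13, 13]
Partition 3: pivot=13 at index 4 -> [3, 6, 9, 13, 13]


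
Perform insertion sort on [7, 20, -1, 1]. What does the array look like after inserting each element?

First element 7 is already 'sorted'
Insert 20: shifted 0 elements -> [7, 20, -1, 1]
Insert -1: shifted 2 elements -> [-1, 7, 20, 1]
Insert 1: shifted 2 elements -> [-1, 1, 7, 20]


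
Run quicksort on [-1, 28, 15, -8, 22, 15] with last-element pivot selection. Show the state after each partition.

Partition 1: pivot=15 at index 3 -> [-1, 15, -8, 15, 22, 28]
Partition 2: pivot=-8 at index 0 -> [-8, 15, -1, 15, 22, 28]
Partition 3: pivot=-1 at index 1 -> [-8, -1, 15, 15, 22, 28]
Partition 4: pivot=28 at index 5 -> [-8, -1, 15, 15, 22, 28]


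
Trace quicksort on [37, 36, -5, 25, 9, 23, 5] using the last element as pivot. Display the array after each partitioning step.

Partition 1: pivot=5 at index 1 -> [-5, 5, 37, 25, 9, 23, 36]
Partition 2: pivot=36 at index 5 -> [-5, 5, 25, 9, 23, 36, 37]
Partition 3: pivot=23 at index 3 -> [-5, 5, 9, 23, 25, 36, 37]


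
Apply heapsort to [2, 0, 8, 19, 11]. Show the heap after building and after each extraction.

Build heap: [19, 11, 8, 0, 2]
Extract 19: [11, 2, 8, 0, 19]
Extract 11: [8, 2, 0, 11, 19]
Extract 8: [2, 0, 8, 11, 19]
Extract 2: [0, 2, 8, 11, 19]


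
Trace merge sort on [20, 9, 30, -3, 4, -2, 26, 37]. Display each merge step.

Divide and conquer:
  Merge [20] + [9] -> [9, 20]
  Merge [30] + [-3] -> [-3, 30]
  Merge [9, 20] + [-3, 30] -> [-3, 9, 20, 30]
  Merge [4] + [-2] -> [-2, 4]
  Merge [26] + [37] -> [26, 37]
  Merge [-2, 4] + [26, 37] -> [-2, 4, 26, 37]
  Merge [-3, 9, 20, 30] + [-2, 4, 26, 37] -> [-3, -2, 4, 9, 20, 26, 30, 37]


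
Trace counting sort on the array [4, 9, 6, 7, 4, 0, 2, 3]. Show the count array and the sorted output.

Count array: [1, 0, 1, 1, 2, 0, 1, 1, 0, 1]
(count[i] = number of elements equal to i)
Cumulative count: [1, 1, 2, 3, 5, 5, 6, 7, 7, 8]
Sorted: [0, 2, 3, 4, 4, 6, 7, 9]


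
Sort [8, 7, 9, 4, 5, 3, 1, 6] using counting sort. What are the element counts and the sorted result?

Count array: [0, 1, 0, 1, 1, 1, 1, 1, 1, 1]
(count[i] = number of elements equal to i)
Cumulative count: [0, 1, 1, 2, 3, 4, 5, 6, 7, 8]
Sorted: [1, 3, 4, 5, 6, 7, 8, 9]


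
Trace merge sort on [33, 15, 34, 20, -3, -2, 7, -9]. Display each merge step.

Divide and conquer:
  Merge [33] + [15] -> [15, 33]
  Merge [34] + [20] -> [20, 34]
  Merge [15, 33] + [20, 34] -> [15, 20, 33, 34]
  Merge [-3] + [-2] -> [-3, -2]
  Merge [7] + [-9] -> [-9, 7]
  Merge [-3, -2] + [-9, 7] -> [-9, -3, -2, 7]
  Merge [15, 20, 33, 34] + [-9, -3, -2, 7] -> [-9, -3, -2, 7, 15, 20, 33, 34]


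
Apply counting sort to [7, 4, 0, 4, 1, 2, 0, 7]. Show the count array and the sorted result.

Count array: [2, 1, 1, 0, 2, 0, 0, 2]
(count[i] = number of elements equal to i)
Cumulative count: [2, 3, 4, 4, 6, 6, 6, 8]
Sorted: [0, 0, 1, 2, 4, 4, 7, 7]


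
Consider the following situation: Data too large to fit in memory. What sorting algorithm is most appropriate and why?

Best choice: External merge sort
Reason: Minimizes disk I/O by sequential reads/writes


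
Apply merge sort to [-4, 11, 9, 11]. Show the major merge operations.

Divide and conquer:
  Merge [-4] + [11] -> [-4, 11]
  Merge [9] + [11] -> [9, 11]
  Merge [-4, 11] + [9, 11] -> [-4, 9, 11, 11]


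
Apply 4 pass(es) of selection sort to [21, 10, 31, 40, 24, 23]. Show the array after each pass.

Pass 1: Select minimum 10 at index 1, swap -> [10, 21, 31, 40, 24, 23]
Pass 2: Select minimum 21 at index 1, swap -> [10, 21, 31, 40, 24, 23]
Pass 3: Select minimum 23 at index 5, swap -> [10, 21, 23, 40, 24, 31]
Pass 4: Select minimum 24 at index 4, swap -> [10, 21, 23, 24, 40, 31]


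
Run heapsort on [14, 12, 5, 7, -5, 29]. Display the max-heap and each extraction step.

Build heap: [29, 12, 14, 7, -5, 5]
Extract 29: [14, 12, 5, 7, -5, 29]
Extract 14: [12, 7, 5, -5, 14, 29]
Extract 12: [7, -5, 5, 12, 14, 29]
Extract 7: [5, -5, 7, 12, 14, 29]
Extract 5: [-5, 5, 7, 12, 14, 29]


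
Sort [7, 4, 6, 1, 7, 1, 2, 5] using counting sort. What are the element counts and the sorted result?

Count array: [0, 2, 1, 0, 1, 1, 1, 2]
(count[i] = number of elements equal to i)
Cumulative count: [0, 2, 3, 3, 4, 5, 6, 8]
Sorted: [1, 1, 2, 4, 5, 6, 7, 7]


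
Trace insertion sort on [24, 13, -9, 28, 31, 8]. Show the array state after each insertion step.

First element 24 is already 'sorted'
Insert 13: shifted 1 elements -> [13, 24, -9, 28, 31, 8]
Insert -9: shifted 2 elements -> [-9, 13, 24, 28, 31, 8]
Insert 28: shifted 0 elements -> [-9, 13, 24, 28, 31, 8]
Insert 31: shifted 0 elements -> [-9, 13, 24, 28, 31, 8]
Insert 8: shifted 4 elements -> [-9, 8, 13, 24, 28, 31]


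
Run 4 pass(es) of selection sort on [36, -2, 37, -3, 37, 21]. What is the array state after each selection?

Pass 1: Select minimum -3 at index 3, swap -> [-3, -2, 37, 36, 37, 21]
Pass 2: Select minimum -2 at index 1, swap -> [-3, -2, 37, 36, 37, 21]
Pass 3: Select minimum 21 at index 5, swap -> [-3, -2, 21, 36, 37, 37]
Pass 4: Select minimum 36 at index 3, swap -> [-3, -2, 21, 36, 37, 37]


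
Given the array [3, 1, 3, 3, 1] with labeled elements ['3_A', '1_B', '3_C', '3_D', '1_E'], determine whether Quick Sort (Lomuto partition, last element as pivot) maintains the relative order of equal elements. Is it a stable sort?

Trace Quick Sort on the labeled array (the key is the number; the letter only tracks identity):
  Partition indices 0..4 around pivot 1_E -> [1_B, 1_E, 3_C, 3_D, 3_A]
  Partition indices 2..4 around pivot 3_A -> [1_B, 1_E, 3_C, 3_D, 3_A]
  Partition indices 2..3 around pivot 3_D -> [1_B, 1_E, 3_C, 3_D, 3_A]
Final order: [1_B, 1_E, 3_C, 3_D, 3_A]
Equal keys:
  value 1: originally 1_B, 1_E; after sorting 1_B, 1_E -> order preserved
  value 3: originally 3_A, 3_C, 3_D; after sorting 3_C, 3_D, 3_A -> order changed
Equal keys were reordered, so Quick Sort is not stable: partition swaps elements across long distances and can reorder equal keys. (One such input is enough; an unstable sort may happen to preserve order on other inputs, but it gives no guarantee.)
Answer: Not stable


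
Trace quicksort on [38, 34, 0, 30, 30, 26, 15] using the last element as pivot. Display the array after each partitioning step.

Partition 1: pivot=15 at index 1 -> [0, 15, 38, 30, 30, 26, 34]
Partition 2: pivot=34 at index 5 -> [0, 15, 30, 30, 26, 34, 38]
Partition 3: pivot=26 at index 2 -> [0, 15, 26, 30, 30, 34, 38]
Partition 4: pivot=30 at index 4 -> [0, 15, 26, 30, 30, 34, 38]


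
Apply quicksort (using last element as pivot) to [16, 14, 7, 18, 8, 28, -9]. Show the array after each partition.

Partition 1: pivot=-9 at index 0 -> [-9, 14, 7, 18, 8, 28, 16]
Partition 2: pivot=16 at index 4 -> [-9, 14, 7, 8, 16, 28, 18]
Partition 3: pivot=8 at index 2 -> [-9, 7, 8, 14, 16, 28, 18]
Partition 4: pivot=18 at index 5 -> [-9, 7, 8, 14, 16, 18, 28]


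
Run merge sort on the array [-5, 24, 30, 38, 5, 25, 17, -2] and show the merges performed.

Divide and conquer:
  Merge [-5] + [24] -> [-5, 24]
  Merge [30] + [38] -> [30, 38]
  Merge [-5, 24] + [30, 38] -> [-5, 24, 30, 38]
  Merge [5] + [25] -> [5, 25]
  Merge [17] + [-2] -> [-2, 17]
  Merge [5, 25] + [-2, 17] -> [-2, 5, 17, 25]
  Merge [-5, 24, 30, 38] + [-2, 5, 17, 25] -> [-5, -2, 5, 17, 24, 25, 30, 38]


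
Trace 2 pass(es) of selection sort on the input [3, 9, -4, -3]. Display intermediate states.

Pass 1: Select minimum -4 at index 2, swap -> [-4, 9, 3, -3]
Pass 2: Select minimum -3 at index 3, swap -> [-4, -3, 3, 9]


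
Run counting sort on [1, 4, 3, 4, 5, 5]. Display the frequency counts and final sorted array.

Count array: [0, 1, 0, 1, 2, 2]
(count[i] = number of elements equal to i)
Cumulative count: [0, 1, 1, 2, 4, 6]
Sorted: [1, 3, 4, 4, 5, 5]


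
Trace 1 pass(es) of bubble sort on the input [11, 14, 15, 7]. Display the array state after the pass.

After pass 1: [11, 14, 7, 15] (1 swaps)
Total swaps: 1


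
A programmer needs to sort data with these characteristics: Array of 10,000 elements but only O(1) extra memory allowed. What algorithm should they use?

Best choice: Heapsort
Reason: Heapsort rearranges the array in place using O(1) auxiliary space and still guarantees O(n log n) time; quicksort partitions in place but needs Theta(log n) stack space for recursion (O(n) in the worst case), and mergesort requires O(n) auxiliary space
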